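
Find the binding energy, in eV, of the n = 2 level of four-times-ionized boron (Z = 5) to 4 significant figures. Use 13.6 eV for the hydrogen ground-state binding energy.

85.00 eV

E_n = −13.6 Z²/n² = −340.0/n² eV for Z = 5.
E_2 = −340.0/4 = −85.00 eV, so ionization (to E = 0) requires 85.00 eV.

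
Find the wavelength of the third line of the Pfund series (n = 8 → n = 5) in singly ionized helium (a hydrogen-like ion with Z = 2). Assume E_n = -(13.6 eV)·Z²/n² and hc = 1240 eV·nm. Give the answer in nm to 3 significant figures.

935 nm

The Pfund series terminates on n_f = 5; the third line has n_i = 5+3 = 8.
ΔE = 54.40 × (1/5² − 1/8²) = 1.326 eV.
λ = 1240 / 1.326 = 935 nm.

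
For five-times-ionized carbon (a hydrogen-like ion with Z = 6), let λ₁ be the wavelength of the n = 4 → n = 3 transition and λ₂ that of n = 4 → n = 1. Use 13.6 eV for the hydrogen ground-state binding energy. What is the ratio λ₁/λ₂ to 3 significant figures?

λ ∝ 1/ΔE ∝ 1/(1/n_f² − 1/n_i²), and the Z² and hc factors cancel in the ratio.
λ₁/λ₂ = (1/1² − 1/4²)/(1/3² − 1/4²) = 0.9375/0.04861 = 19.3.

19.3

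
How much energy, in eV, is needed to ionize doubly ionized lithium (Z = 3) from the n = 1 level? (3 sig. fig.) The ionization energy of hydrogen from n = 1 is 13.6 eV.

122 eV

E_n = −13.6 Z²/n² = −122.4/n² eV for Z = 3.
E_1 = −122.4/1 = −122 eV, so ionization (to E = 0) requires 122 eV.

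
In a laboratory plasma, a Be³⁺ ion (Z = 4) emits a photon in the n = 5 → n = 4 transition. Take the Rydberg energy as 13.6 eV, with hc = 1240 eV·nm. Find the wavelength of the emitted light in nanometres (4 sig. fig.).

For Z = 4 the level energies scale as Z², so the effective Rydberg energy is 13.6 × 16 = 217.6 eV.
ΔE = 217.6 × (1/4² − 1/5²) = 217.6 × 0.02250 = 4.896 eV.
λ = hc/ΔE = 1240 / 4.896 = 253.3 nm.

253.3 nm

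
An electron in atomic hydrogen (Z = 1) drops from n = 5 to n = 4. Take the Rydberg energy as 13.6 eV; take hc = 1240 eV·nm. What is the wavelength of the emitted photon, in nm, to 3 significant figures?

ΔE = 13.60 × (1/4² − 1/5²) = 13.60 × 0.02250 = 0.3060 eV.
λ = hc/ΔE = 1240 / 0.3060 = 4050 nm.

4050 nm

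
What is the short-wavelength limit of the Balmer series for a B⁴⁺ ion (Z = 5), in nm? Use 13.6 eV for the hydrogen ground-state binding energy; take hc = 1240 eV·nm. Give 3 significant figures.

The Balmer series has lower level n_f = 2; the series limit corresponds to n_i → ∞.
ΔE_max = 13.6 × 25 / 2² = 85.00 eV.
λ_min = 1240 / 85.00 = 14.6 nm.

14.6 nm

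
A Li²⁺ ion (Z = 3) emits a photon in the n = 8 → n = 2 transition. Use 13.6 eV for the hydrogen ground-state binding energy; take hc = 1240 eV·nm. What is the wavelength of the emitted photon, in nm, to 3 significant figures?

For Z = 3 the level energies scale as Z², so the effective Rydberg energy is 13.6 × 9 = 122.4 eV.
ΔE = 122.4 × (1/2² − 1/8²) = 122.4 × 0.2344 = 28.69 eV.
λ = hc/ΔE = 1240 / 28.69 = 43.2 nm.

43.2 nm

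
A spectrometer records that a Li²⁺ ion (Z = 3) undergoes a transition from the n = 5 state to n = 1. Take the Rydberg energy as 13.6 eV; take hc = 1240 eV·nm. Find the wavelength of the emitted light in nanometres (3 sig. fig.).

10.6 nm

For Z = 3 the level energies scale as Z², so the effective Rydberg energy is 13.6 × 9 = 122.4 eV.
ΔE = 122.4 × (1/1² − 1/5²) = 122.4 × 0.9600 = 117.5 eV.
λ = hc/ΔE = 1240 / 117.5 = 10.6 nm.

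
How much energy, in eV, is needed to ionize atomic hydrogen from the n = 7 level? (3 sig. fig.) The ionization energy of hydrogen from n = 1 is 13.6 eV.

0.278 eV

E_7 = −13.60/49 = −0.278 eV, so ionization (to E = 0) requires 0.278 eV.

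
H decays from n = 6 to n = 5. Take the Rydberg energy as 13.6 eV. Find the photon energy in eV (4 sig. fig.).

0.1662 eV

E_6 = −13.60/36 = −0.3778 eV and E_5 = −13.60/25 = −0.5440 eV.
The photon energy is |E_6 − E_5| = 0.1662 eV.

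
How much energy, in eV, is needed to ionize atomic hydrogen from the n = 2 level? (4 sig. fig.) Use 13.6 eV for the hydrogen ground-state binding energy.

E_2 = −13.60/4 = −3.400 eV, so ionization (to E = 0) requires 3.400 eV.

3.400 eV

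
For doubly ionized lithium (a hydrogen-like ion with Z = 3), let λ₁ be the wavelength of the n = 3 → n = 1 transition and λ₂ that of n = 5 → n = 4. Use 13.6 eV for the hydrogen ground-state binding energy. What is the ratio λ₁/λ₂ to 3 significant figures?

0.0253

λ ∝ 1/ΔE ∝ 1/(1/n_f² − 1/n_i²), and the Z² and hc factors cancel in the ratio.
λ₁/λ₂ = (1/4² − 1/5²)/(1/1² − 1/3²) = 0.02250/0.8889 = 0.0253.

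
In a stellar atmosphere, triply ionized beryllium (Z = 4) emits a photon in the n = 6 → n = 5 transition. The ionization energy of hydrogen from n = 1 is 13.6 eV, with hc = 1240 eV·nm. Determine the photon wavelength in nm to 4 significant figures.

For Z = 4 the level energies scale as Z², so the effective Rydberg energy is 13.6 × 16 = 217.6 eV.
ΔE = 217.6 × (1/5² − 1/6²) = 217.6 × 0.01222 = 2.660 eV.
λ = hc/ΔE = 1240 / 2.660 = 466.2 nm.

466.2 nm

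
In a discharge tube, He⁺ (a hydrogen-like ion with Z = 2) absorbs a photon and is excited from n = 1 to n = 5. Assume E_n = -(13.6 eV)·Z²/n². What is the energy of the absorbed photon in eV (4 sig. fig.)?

The Bohr energies scale as Z², so for Z = 2: E_n = −54.40/n² eV.
E_5 = −54.40/25 = −2.176 eV and E_1 = −54.40/1 = −54.40 eV.
The photon energy is |E_5 − E_1| = 52.22 eV.

52.22 eV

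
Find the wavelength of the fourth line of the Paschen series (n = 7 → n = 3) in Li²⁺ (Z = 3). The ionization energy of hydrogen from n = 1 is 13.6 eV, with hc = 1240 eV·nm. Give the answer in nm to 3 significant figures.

112 nm

The Paschen series terminates on n_f = 3; the fourth line has n_i = 3+4 = 7.
ΔE = 122.4 × (1/3² − 1/7²) = 11.10 eV.
λ = 1240 / 11.10 = 112 nm.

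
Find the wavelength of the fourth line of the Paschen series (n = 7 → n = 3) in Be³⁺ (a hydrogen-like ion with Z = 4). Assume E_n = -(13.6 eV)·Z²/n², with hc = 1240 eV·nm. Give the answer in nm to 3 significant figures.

The Paschen series terminates on n_f = 3; the fourth line has n_i = 3+4 = 7.
ΔE = 217.6 × (1/3² − 1/7²) = 19.74 eV.
λ = 1240 / 19.74 = 62.8 nm.

62.8 nm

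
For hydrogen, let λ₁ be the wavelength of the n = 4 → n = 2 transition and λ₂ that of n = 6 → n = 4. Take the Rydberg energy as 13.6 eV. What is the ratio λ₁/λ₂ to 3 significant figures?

λ ∝ 1/ΔE ∝ 1/(1/n_f² − 1/n_i²), and the Z² and hc factors cancel in the ratio.
λ₁/λ₂ = (1/4² − 1/6²)/(1/2² − 1/4²) = 0.03472/0.1875 = 0.185.

0.185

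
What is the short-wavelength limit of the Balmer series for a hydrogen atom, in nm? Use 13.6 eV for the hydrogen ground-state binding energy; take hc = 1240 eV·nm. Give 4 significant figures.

364.7 nm

The Balmer series has lower level n_f = 2; the series limit corresponds to n_i → ∞.
ΔE_max = 13.6 × 1 / 2² = 3.400 eV.
λ_min = 1240 / 3.400 = 364.7 nm.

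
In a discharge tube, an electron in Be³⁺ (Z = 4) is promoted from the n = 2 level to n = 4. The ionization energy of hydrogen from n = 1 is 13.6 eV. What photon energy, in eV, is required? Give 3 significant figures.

40.8 eV

The Bohr energies scale as Z², so for Z = 4: E_n = −217.6/n² eV.
E_4 = −217.6/16 = −13.60 eV and E_2 = −217.6/4 = −54.40 eV.
The photon energy is |E_4 − E_2| = 40.8 eV.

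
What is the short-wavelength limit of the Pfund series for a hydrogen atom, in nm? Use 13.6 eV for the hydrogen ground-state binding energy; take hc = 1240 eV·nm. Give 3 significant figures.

2280 nm

The Pfund series has lower level n_f = 5; the series limit corresponds to n_i → ∞.
ΔE_max = 13.6 × 1 / 5² = 0.5440 eV.
λ_min = 1240 / 0.5440 = 2280 nm.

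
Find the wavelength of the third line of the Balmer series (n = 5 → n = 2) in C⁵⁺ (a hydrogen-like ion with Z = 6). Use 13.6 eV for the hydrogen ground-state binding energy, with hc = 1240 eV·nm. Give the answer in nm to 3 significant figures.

12.1 nm

The Balmer series terminates on n_f = 2; the third line has n_i = 2+3 = 5.
ΔE = 489.6 × (1/2² − 1/5²) = 102.8 eV.
λ = 1240 / 102.8 = 12.1 nm.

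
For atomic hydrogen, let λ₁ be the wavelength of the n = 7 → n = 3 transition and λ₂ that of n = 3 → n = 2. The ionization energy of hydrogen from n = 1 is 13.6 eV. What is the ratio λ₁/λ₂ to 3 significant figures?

λ ∝ 1/ΔE ∝ 1/(1/n_f² − 1/n_i²), and the Z² and hc factors cancel in the ratio.
λ₁/λ₂ = (1/2² − 1/3²)/(1/3² − 1/7²) = 0.1389/0.09070 = 1.53.

1.53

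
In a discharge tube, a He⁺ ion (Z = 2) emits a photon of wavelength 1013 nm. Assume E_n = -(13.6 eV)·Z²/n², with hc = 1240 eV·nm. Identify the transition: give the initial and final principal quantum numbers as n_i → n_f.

The photon energy is ΔE = hc/λ = 1240 / 1013 = 1.224 eV.
With Z = 2, ΔE = 54.40 × (1/n_f² − 1/n_i²), so 1/n_f² − 1/n_i² = 0.02250.
Trying n_f = 4 gives 1/n_i² = 0.04000, i.e. n_i ≈ 5; this pair matches.

n_i = 5, n_f = 4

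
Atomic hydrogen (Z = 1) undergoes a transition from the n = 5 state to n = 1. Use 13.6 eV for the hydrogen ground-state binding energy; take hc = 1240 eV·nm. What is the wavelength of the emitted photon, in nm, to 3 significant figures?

ΔE = 13.60 × (1/1² − 1/5²) = 13.60 × 0.9600 = 13.06 eV.
λ = hc/ΔE = 1240 / 13.06 = 95.0 nm.

95.0 nm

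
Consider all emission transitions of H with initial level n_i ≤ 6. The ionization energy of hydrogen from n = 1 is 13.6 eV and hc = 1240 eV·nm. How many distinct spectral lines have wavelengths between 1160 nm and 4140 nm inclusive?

Enumerate all n_i → n_f pairs with 1 ≤ n_f < n_i ≤ 6 and compute λ = 1240 / [13.6·1·(1/n_f² − 1/n_i²)].
Lines falling in [1160, 4140] nm: 5→3 (1282 nm), 4→3 (1876 nm), 6→4 (2626 nm), 5→4 (4052 nm).

4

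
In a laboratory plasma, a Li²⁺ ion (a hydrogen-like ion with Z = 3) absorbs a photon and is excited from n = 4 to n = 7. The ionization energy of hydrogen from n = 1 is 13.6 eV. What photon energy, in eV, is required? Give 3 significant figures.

5.15 eV

The Bohr energies scale as Z², so for Z = 3: E_n = −122.4/n² eV.
E_7 = −122.4/49 = −2.498 eV and E_4 = −122.4/16 = −7.650 eV.
The photon energy is |E_7 − E_4| = 5.15 eV.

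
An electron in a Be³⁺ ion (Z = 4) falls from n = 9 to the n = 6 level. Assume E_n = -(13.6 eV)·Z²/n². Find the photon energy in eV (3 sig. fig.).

3.36 eV

The Bohr energies scale as Z², so for Z = 4: E_n = −217.6/n² eV.
E_9 = −217.6/81 = −2.686 eV and E_6 = −217.6/36 = −6.044 eV.
The photon energy is |E_9 − E_6| = 3.36 eV.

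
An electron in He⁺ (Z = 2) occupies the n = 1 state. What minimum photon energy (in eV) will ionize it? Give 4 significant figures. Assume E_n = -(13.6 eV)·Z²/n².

E_n = −13.6 Z²/n² = −54.40/n² eV for Z = 2.
E_1 = −54.40/1 = −54.40 eV, so ionization (to E = 0) requires 54.40 eV.

54.40 eV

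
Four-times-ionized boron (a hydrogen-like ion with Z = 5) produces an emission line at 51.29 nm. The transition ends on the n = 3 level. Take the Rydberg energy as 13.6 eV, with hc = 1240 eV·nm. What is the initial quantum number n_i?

n_i = 5

The photon energy is ΔE = hc/λ = 1240 / 51.29 = 24.18 eV.
With Z = 5, ΔE = 340.0 × (1/n_f² − 1/n_i²), so 1/n_f² − 1/n_i² = 0.07111.
With n_f = 3: 1/n_i² = 1/9 − 0.07111 = 0.04000, so n_i ≈ 5.00.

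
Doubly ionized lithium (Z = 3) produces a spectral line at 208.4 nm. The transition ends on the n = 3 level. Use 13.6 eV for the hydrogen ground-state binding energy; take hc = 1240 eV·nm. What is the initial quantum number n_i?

The photon energy is ΔE = hc/λ = 1240 / 208.4 = 5.950 eV.
With Z = 3, ΔE = 122.4 × (1/n_f² − 1/n_i²), so 1/n_f² − 1/n_i² = 0.04861.
With n_f = 3: 1/n_i² = 1/9 − 0.04861 = 0.06250, so n_i ≈ 4.00.

n_i = 4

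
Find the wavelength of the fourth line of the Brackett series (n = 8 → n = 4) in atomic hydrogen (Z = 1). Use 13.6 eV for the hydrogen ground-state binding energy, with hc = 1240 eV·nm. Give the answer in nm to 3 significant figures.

The Brackett series terminates on n_f = 4; the fourth line has n_i = 4+4 = 8.
ΔE = 13.60 × (1/4² − 1/8²) = 0.6375 eV.
λ = 1240 / 0.6375 = 1950 nm.

1950 nm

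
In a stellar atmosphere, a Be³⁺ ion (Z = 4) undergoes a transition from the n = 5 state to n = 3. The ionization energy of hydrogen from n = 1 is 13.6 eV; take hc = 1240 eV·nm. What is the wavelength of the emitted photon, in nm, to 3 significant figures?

For Z = 4 the level energies scale as Z², so the effective Rydberg energy is 13.6 × 16 = 217.6 eV.
ΔE = 217.6 × (1/3² − 1/5²) = 217.6 × 0.07111 = 15.47 eV.
λ = hc/ΔE = 1240 / 15.47 = 80.1 nm.

80.1 nm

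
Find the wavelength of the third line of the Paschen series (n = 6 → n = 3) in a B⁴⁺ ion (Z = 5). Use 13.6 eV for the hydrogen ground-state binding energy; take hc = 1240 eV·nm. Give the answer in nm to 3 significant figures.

The Paschen series terminates on n_f = 3; the third line has n_i = 3+3 = 6.
ΔE = 340.0 × (1/3² − 1/6²) = 28.33 eV.
λ = 1240 / 28.33 = 43.8 nm.

43.8 nm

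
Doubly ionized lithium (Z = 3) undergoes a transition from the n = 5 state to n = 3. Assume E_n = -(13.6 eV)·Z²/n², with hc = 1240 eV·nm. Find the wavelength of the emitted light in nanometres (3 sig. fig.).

142 nm

For Z = 3 the level energies scale as Z², so the effective Rydberg energy is 13.6 × 9 = 122.4 eV.
ΔE = 122.4 × (1/3² − 1/5²) = 122.4 × 0.07111 = 8.704 eV.
λ = hc/ΔE = 1240 / 8.704 = 142 nm.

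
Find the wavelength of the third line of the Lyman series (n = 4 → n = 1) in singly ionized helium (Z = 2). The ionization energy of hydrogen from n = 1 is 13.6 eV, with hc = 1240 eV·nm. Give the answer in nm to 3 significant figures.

The Lyman series terminates on n_f = 1; the third line has n_i = 1+3 = 4.
ΔE = 54.40 × (1/1² − 1/4²) = 51.00 eV.
λ = 1240 / 51.00 = 24.3 nm.

24.3 nm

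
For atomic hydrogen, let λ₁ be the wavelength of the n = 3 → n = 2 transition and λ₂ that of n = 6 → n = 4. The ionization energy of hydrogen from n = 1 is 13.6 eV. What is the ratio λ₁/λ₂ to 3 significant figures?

λ ∝ 1/ΔE ∝ 1/(1/n_f² − 1/n_i²), and the Z² and hc factors cancel in the ratio.
λ₁/λ₂ = (1/4² − 1/6²)/(1/2² − 1/3²) = 0.03472/0.1389 = 0.250.

0.250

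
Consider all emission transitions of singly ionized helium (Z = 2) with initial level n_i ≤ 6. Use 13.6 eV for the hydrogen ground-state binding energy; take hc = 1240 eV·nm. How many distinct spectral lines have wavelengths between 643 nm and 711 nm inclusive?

1

Enumerate all n_i → n_f pairs with 1 ≤ n_f < n_i ≤ 6 and compute λ = 1240 / [13.6·4·(1/n_f² − 1/n_i²)].
Lines falling in [643, 711] nm: 6→4 (656.5 nm).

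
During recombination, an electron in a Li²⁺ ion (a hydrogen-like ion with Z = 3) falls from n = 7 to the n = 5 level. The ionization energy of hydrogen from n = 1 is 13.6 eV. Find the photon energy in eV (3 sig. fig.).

The Bohr energies scale as Z², so for Z = 3: E_n = −122.4/n² eV.
E_7 = −122.4/49 = −2.498 eV and E_5 = −122.4/25 = −4.896 eV.
The photon energy is |E_7 − E_5| = 2.40 eV.

2.40 eV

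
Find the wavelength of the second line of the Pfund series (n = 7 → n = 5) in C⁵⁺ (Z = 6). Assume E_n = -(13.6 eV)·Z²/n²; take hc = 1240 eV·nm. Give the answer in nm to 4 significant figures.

The Pfund series terminates on n_f = 5; the second line has n_i = 5+2 = 7.
ΔE = 489.6 × (1/5² − 1/7²) = 9.592 eV.
λ = 1240 / 9.592 = 129.3 nm.

129.3 nm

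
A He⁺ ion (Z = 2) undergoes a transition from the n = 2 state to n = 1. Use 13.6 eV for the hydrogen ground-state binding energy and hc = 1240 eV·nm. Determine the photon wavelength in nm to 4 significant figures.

30.39 nm

For Z = 2 the level energies scale as Z², so the effective Rydberg energy is 13.6 × 4 = 54.40 eV.
ΔE = 54.40 × (1/1² − 1/2²) = 54.40 × 0.7500 = 40.80 eV.
λ = hc/ΔE = 1240 / 40.80 = 30.39 nm.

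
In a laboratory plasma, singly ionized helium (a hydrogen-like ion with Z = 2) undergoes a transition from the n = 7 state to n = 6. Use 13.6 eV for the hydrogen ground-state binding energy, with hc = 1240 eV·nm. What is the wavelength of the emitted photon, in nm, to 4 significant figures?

For Z = 2 the level energies scale as Z², so the effective Rydberg energy is 13.6 × 4 = 54.40 eV.
ΔE = 54.40 × (1/6² − 1/7²) = 54.40 × 0.007370 = 0.4009 eV.
λ = hc/ΔE = 1240 / 0.4009 = 3093 nm.

3093 nm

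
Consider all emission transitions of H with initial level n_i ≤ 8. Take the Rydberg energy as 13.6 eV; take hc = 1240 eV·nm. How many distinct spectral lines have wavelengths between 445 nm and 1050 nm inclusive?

Enumerate all n_i → n_f pairs with 1 ≤ n_f < n_i ≤ 8 and compute λ = 1240 / [13.6·1·(1/n_f² − 1/n_i²)].
Lines falling in [445, 1050] nm: 4→2 (486.3 nm), 3→2 (656.5 nm), 8→3 (954.9 nm), 7→3 (1005 nm).

4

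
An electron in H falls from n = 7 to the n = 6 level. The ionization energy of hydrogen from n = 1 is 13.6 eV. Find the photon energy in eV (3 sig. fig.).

E_7 = −13.60/49 = −0.2776 eV and E_6 = −13.60/36 = −0.3778 eV.
The photon energy is |E_7 − E_6| = 0.100 eV.

0.100 eV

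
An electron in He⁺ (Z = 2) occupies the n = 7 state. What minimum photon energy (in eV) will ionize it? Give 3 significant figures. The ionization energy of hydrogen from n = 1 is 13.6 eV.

1.11 eV

E_n = −13.6 Z²/n² = −54.40/n² eV for Z = 2.
E_7 = −54.40/49 = −1.11 eV, so ionization (to E = 0) requires 1.11 eV.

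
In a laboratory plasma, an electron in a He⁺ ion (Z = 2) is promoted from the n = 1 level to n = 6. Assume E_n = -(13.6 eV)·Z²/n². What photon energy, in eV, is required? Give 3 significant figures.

The Bohr energies scale as Z², so for Z = 2: E_n = −54.40/n² eV.
E_6 = −54.40/36 = −1.511 eV and E_1 = −54.40/1 = −54.40 eV.
The photon energy is |E_6 − E_1| = 52.9 eV.

52.9 eV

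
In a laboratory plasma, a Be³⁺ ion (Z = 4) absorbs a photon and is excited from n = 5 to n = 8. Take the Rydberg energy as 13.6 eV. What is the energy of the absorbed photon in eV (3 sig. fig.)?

5.30 eV

The Bohr energies scale as Z², so for Z = 4: E_n = −217.6/n² eV.
E_8 = −217.6/64 = −3.400 eV and E_5 = −217.6/25 = −8.704 eV.
The photon energy is |E_8 − E_5| = 5.30 eV.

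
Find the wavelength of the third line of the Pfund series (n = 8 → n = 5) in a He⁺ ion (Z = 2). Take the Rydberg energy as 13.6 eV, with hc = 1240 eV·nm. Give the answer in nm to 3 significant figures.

935 nm

The Pfund series terminates on n_f = 5; the third line has n_i = 5+3 = 8.
ΔE = 54.40 × (1/5² − 1/8²) = 1.326 eV.
λ = 1240 / 1.326 = 935 nm.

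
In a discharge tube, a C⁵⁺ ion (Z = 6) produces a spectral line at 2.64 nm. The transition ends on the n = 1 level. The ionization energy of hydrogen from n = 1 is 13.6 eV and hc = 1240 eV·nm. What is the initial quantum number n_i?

n_i = 5

The photon energy is ΔE = hc/λ = 1240 / 2.64 = 469.7 eV.
With Z = 6, ΔE = 489.6 × (1/n_f² − 1/n_i²), so 1/n_f² − 1/n_i² = 0.9593.
With n_f = 1: 1/n_i² = 1/1 − 0.9593 = 0.04065, so n_i ≈ 4.96.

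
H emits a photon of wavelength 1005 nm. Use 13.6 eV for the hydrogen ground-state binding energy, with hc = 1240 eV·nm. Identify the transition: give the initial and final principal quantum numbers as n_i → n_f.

The photon energy is ΔE = hc/λ = 1240 / 1005 = 1.234 eV.
With Z = 1, ΔE = 13.60 × (1/n_f² − 1/n_i²), so 1/n_f² − 1/n_i² = 0.09072.
Trying n_f = 3 gives 1/n_i² = 0.02039, i.e. n_i ≈ 7; this pair matches.

n_i = 7, n_f = 3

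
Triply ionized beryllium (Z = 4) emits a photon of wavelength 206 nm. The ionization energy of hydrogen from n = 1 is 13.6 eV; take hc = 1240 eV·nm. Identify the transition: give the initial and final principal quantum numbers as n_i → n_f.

The photon energy is ΔE = hc/λ = 1240 / 206 = 6.019 eV.
With Z = 4, ΔE = 217.6 × (1/n_f² − 1/n_i²), so 1/n_f² − 1/n_i² = 0.02766.
Trying n_f = 5 gives 1/n_i² = 0.01234, i.e. n_i ≈ 9; this pair matches.

n_i = 9, n_f = 5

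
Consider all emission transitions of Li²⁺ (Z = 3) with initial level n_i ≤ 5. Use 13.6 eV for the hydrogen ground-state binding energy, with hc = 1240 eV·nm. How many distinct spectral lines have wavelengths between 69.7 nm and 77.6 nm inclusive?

1

Enumerate all n_i → n_f pairs with 1 ≤ n_f < n_i ≤ 5 and compute λ = 1240 / [13.6·9·(1/n_f² − 1/n_i²)].
Lines falling in [69.7, 77.6] nm: 3→2 (72.94 nm).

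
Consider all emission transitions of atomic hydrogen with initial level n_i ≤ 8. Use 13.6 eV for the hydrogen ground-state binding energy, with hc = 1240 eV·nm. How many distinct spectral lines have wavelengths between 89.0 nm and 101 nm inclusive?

Enumerate all n_i → n_f pairs with 1 ≤ n_f < n_i ≤ 8 and compute λ = 1240 / [13.6·1·(1/n_f² − 1/n_i²)].
Lines falling in [89.0, 101] nm: 8→1 (92.62 nm), 7→1 (93.08 nm), 6→1 (93.78 nm), 5→1 (94.98 nm), 4→1 (97.25 nm).

5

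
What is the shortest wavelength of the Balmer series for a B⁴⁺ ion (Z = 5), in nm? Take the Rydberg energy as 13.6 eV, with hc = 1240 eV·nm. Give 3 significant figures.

The Balmer series has lower level n_f = 2; the series limit corresponds to n_i → ∞.
ΔE_max = 13.6 × 25 / 2² = 85.00 eV.
λ_min = 1240 / 85.00 = 14.6 nm.

14.6 nm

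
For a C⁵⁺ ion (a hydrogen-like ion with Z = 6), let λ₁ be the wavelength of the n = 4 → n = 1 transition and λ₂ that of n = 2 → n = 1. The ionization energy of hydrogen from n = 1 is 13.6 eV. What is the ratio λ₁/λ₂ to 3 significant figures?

0.800

λ ∝ 1/ΔE ∝ 1/(1/n_f² − 1/n_i²), and the Z² and hc factors cancel in the ratio.
λ₁/λ₂ = (1/1² − 1/2²)/(1/1² − 1/4²) = 0.7500/0.9375 = 0.800.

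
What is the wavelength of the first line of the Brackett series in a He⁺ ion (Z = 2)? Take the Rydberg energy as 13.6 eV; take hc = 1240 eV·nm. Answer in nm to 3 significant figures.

The Brackett series terminates on n_f = 4; the first line has n_i = 4+1 = 5.
ΔE = 54.40 × (1/4² − 1/5²) = 1.224 eV.
λ = 1240 / 1.224 = 1010 nm.

1010 nm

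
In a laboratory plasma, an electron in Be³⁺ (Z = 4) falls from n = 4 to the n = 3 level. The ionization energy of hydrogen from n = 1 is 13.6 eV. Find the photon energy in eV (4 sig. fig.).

10.58 eV

The Bohr energies scale as Z², so for Z = 4: E_n = −217.6/n² eV.
E_4 = −217.6/16 = −13.60 eV and E_3 = −217.6/9 = −24.18 eV.
The photon energy is |E_4 − E_3| = 10.58 eV.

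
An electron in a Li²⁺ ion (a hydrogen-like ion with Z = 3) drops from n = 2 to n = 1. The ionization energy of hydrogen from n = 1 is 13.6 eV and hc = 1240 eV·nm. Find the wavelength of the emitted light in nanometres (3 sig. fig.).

13.5 nm

For Z = 3 the level energies scale as Z², so the effective Rydberg energy is 13.6 × 9 = 122.4 eV.
ΔE = 122.4 × (1/1² − 1/2²) = 122.4 × 0.7500 = 91.80 eV.
λ = hc/ΔE = 1240 / 91.80 = 13.5 nm.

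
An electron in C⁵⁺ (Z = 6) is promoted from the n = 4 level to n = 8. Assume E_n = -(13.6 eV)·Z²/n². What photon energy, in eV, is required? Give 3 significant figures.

The Bohr energies scale as Z², so for Z = 6: E_n = −489.6/n² eV.
E_8 = −489.6/64 = −7.650 eV and E_4 = −489.6/16 = −30.60 eV.
The photon energy is |E_8 − E_4| = 23.0 eV.

23.0 eV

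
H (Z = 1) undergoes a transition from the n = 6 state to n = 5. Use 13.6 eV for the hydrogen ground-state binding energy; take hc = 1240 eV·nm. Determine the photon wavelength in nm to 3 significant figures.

ΔE = 13.60 × (1/5² − 1/6²) = 13.60 × 0.01222 = 0.1662 eV.
λ = hc/ΔE = 1240 / 0.1662 = 7460 nm.

7460 nm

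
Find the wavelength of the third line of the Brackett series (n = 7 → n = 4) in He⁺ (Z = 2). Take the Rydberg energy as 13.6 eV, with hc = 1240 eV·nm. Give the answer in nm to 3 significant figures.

542 nm

The Brackett series terminates on n_f = 4; the third line has n_i = 4+3 = 7.
ΔE = 54.40 × (1/4² − 1/7²) = 2.290 eV.
λ = 1240 / 2.290 = 542 nm.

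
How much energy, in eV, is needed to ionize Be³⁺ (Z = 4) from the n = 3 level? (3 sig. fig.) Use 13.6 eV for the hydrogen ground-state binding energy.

24.2 eV

E_n = −13.6 Z²/n² = −217.6/n² eV for Z = 4.
E_3 = −217.6/9 = −24.2 eV, so ionization (to E = 0) requires 24.2 eV.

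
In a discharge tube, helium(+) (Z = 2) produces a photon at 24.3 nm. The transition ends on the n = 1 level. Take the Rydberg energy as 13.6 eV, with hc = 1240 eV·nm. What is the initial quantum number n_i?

n_i = 4

The photon energy is ΔE = hc/λ = 1240 / 24.3 = 51.03 eV.
With Z = 2, ΔE = 54.40 × (1/n_f² − 1/n_i²), so 1/n_f² − 1/n_i² = 0.9380.
With n_f = 1: 1/n_i² = 1/1 − 0.9380 = 0.06197, so n_i ≈ 4.02.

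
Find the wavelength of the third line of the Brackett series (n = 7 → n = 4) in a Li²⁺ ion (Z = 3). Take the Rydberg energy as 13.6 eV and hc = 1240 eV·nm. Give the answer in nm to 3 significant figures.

241 nm

The Brackett series terminates on n_f = 4; the third line has n_i = 4+3 = 7.
ΔE = 122.4 × (1/4² − 1/7²) = 5.152 eV.
λ = 1240 / 5.152 = 241 nm.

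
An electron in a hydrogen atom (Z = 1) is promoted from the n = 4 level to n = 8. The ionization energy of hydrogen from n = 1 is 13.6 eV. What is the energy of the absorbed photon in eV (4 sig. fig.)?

0.6375 eV

E_8 = −13.60/64 = −0.2125 eV and E_4 = −13.60/16 = −0.8500 eV.
The photon energy is |E_8 − E_4| = 0.6375 eV.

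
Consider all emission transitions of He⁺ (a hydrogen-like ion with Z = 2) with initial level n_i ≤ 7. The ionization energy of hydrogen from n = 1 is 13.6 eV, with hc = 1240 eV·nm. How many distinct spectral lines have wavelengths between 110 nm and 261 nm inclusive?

Enumerate all n_i → n_f pairs with 1 ≤ n_f < n_i ≤ 7 and compute λ = 1240 / [13.6·4·(1/n_f² − 1/n_i²)].
Lines falling in [110, 261] nm: 4→2 (121.6 nm), 3→2 (164.1 nm), 7→3 (251.3 nm).

3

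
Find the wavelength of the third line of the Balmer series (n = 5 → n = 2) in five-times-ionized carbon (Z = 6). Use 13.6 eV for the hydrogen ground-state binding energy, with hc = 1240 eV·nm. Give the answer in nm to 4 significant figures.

The Balmer series terminates on n_f = 2; the third line has n_i = 2+3 = 5.
ΔE = 489.6 × (1/2² − 1/5²) = 102.8 eV.
λ = 1240 / 102.8 = 12.06 nm.

12.06 nm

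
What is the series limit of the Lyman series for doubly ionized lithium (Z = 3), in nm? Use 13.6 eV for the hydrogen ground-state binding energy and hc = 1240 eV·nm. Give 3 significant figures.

The Lyman series has lower level n_f = 1; the series limit corresponds to n_i → ∞.
ΔE_max = 13.6 × 9 / 1² = 122.4 eV.
λ_min = 1240 / 122.4 = 10.1 nm.

10.1 nm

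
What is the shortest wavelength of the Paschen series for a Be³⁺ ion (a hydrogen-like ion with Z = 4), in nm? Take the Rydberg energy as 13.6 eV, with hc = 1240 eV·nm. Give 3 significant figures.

The Paschen series has lower level n_f = 3; the series limit corresponds to n_i → ∞.
ΔE_max = 13.6 × 16 / 3² = 24.18 eV.
λ_min = 1240 / 24.18 = 51.3 nm.

51.3 nm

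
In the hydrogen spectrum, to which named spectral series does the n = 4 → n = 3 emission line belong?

Paschen

The series is set by the lower level: n_f = 3 is the Paschen series.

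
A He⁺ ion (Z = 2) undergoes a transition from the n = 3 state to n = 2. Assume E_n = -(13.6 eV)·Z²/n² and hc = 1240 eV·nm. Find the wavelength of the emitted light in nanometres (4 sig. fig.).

164.1 nm

For Z = 2 the level energies scale as Z², so the effective Rydberg energy is 13.6 × 4 = 54.40 eV.
ΔE = 54.40 × (1/2² − 1/3²) = 54.40 × 0.1389 = 7.556 eV.
λ = hc/ΔE = 1240 / 7.556 = 164.1 nm.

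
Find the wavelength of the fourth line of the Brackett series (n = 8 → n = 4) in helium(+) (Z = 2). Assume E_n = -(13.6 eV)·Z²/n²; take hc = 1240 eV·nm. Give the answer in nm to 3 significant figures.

The Brackett series terminates on n_f = 4; the fourth line has n_i = 4+4 = 8.
ΔE = 54.40 × (1/4² − 1/8²) = 2.550 eV.
λ = 1240 / 2.550 = 486 nm.

486 nm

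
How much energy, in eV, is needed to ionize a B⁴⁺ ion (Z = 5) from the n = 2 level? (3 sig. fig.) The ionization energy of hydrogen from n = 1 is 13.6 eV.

85.0 eV

E_n = −13.6 Z²/n² = −340.0/n² eV for Z = 5.
E_2 = −340.0/4 = −85.0 eV, so ionization (to E = 0) requires 85.0 eV.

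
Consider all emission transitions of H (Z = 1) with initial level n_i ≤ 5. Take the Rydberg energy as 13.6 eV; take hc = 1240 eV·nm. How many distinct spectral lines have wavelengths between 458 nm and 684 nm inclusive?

Enumerate all n_i → n_f pairs with 1 ≤ n_f < n_i ≤ 5 and compute λ = 1240 / [13.6·1·(1/n_f² − 1/n_i²)].
Lines falling in [458, 684] nm: 4→2 (486.3 nm), 3→2 (656.5 nm).

2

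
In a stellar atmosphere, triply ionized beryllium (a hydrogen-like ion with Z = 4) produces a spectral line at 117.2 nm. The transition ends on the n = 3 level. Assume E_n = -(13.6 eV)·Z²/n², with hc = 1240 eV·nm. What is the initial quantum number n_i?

n_i = 4

The photon energy is ΔE = hc/λ = 1240 / 117.2 = 10.58 eV.
With Z = 4, ΔE = 217.6 × (1/n_f² − 1/n_i²), so 1/n_f² − 1/n_i² = 0.04862.
With n_f = 3: 1/n_i² = 1/9 − 0.04862 = 0.06249, so n_i ≈ 4.00.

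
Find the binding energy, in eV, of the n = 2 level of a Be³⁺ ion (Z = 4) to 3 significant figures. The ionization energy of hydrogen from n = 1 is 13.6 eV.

E_n = −13.6 Z²/n² = −217.6/n² eV for Z = 4.
E_2 = −217.6/4 = −54.4 eV, so ionization (to E = 0) requires 54.4 eV.

54.4 eV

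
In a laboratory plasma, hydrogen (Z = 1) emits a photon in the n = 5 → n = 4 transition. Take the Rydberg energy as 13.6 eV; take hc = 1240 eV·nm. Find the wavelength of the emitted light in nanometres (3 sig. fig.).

ΔE = 13.60 × (1/4² − 1/5²) = 13.60 × 0.02250 = 0.3060 eV.
λ = hc/ΔE = 1240 / 0.3060 = 4050 nm.

4050 nm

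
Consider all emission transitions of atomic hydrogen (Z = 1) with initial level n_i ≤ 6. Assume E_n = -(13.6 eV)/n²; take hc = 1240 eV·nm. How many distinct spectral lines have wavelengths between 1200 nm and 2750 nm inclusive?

Enumerate all n_i → n_f pairs with 1 ≤ n_f < n_i ≤ 6 and compute λ = 1240 / [13.6·1·(1/n_f² − 1/n_i²)].
Lines falling in [1200, 2750] nm: 5→3 (1282 nm), 4→3 (1876 nm), 6→4 (2626 nm).

3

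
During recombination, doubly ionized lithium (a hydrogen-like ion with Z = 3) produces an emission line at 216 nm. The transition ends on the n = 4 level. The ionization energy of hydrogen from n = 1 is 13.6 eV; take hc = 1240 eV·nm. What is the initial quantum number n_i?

n_i = 8

The photon energy is ΔE = hc/λ = 1240 / 216 = 5.741 eV.
With Z = 3, ΔE = 122.4 × (1/n_f² − 1/n_i²), so 1/n_f² − 1/n_i² = 0.04690.
With n_f = 4: 1/n_i² = 1/16 − 0.04690 = 0.01560, so n_i ≈ 8.01.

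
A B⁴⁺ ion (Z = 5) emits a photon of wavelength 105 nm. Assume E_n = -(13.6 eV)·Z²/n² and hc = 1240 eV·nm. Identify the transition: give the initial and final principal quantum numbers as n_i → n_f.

The photon energy is ΔE = hc/λ = 1240 / 105 = 11.81 eV.
With Z = 5, ΔE = 340.0 × (1/n_f² − 1/n_i²), so 1/n_f² − 1/n_i² = 0.03473.
Trying n_f = 4 gives 1/n_i² = 0.02777, i.e. n_i ≈ 6; this pair matches.

n_i = 6, n_f = 4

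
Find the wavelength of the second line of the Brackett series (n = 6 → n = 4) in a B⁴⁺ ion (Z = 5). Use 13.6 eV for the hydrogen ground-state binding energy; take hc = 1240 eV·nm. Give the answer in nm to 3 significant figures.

105 nm

The Brackett series terminates on n_f = 4; the second line has n_i = 4+2 = 6.
ΔE = 340.0 × (1/4² − 1/6²) = 11.81 eV.
λ = 1240 / 11.81 = 105 nm.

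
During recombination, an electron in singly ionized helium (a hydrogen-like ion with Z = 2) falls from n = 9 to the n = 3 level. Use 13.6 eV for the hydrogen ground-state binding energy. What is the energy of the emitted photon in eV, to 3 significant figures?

The Bohr energies scale as Z², so for Z = 2: E_n = −54.40/n² eV.
E_9 = −54.40/81 = −0.6716 eV and E_3 = −54.40/9 = −6.044 eV.
The photon energy is |E_9 − E_3| = 5.37 eV.

5.37 eV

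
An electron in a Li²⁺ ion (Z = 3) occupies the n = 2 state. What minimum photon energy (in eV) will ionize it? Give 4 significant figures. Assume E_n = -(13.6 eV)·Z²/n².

30.60 eV

E_n = −13.6 Z²/n² = −122.4/n² eV for Z = 3.
E_2 = −122.4/4 = −30.60 eV, so ionization (to E = 0) requires 30.60 eV.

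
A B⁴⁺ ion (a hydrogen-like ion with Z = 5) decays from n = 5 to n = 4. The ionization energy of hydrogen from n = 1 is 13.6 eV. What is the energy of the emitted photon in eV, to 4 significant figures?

7.650 eV

The Bohr energies scale as Z², so for Z = 5: E_n = −340.0/n² eV.
E_5 = −340.0/25 = −13.60 eV and E_4 = −340.0/16 = −21.25 eV.
The photon energy is |E_5 − E_4| = 7.650 eV.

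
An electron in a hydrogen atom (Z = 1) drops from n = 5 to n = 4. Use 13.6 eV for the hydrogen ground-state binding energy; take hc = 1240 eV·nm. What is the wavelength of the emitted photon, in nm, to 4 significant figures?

ΔE = 13.60 × (1/4² − 1/5²) = 13.60 × 0.02250 = 0.3060 eV.
λ = hc/ΔE = 1240 / 0.3060 = 4052 nm.
This line belongs to the Brackett series.

4052 nm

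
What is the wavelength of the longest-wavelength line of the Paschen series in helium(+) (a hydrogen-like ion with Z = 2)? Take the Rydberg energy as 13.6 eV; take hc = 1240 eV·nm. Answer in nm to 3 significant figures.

The Paschen series terminates on n_f = 3; the first line has n_i = 3+1 = 4.
ΔE = 54.40 × (1/3² − 1/4²) = 2.644 eV.
λ = 1240 / 2.644 = 469 nm.

469 nm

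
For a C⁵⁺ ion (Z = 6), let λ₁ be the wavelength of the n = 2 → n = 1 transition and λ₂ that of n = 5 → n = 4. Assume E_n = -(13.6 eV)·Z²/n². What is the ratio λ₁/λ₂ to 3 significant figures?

0.0300

λ ∝ 1/ΔE ∝ 1/(1/n_f² − 1/n_i²), and the Z² and hc factors cancel in the ratio.
λ₁/λ₂ = (1/4² − 1/5²)/(1/1² − 1/2²) = 0.02250/0.7500 = 0.0300.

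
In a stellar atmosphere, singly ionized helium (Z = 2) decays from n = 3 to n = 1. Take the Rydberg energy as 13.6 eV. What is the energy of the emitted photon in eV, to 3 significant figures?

48.4 eV

The Bohr energies scale as Z², so for Z = 2: E_n = −54.40/n² eV.
E_3 = −54.40/9 = −6.044 eV and E_1 = −54.40/1 = −54.40 eV.
The photon energy is |E_3 − E_1| = 48.4 eV.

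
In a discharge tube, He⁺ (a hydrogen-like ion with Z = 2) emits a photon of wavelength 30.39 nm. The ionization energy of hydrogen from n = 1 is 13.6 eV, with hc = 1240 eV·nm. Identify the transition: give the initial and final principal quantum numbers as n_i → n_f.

The photon energy is ΔE = hc/λ = 1240 / 30.39 = 40.80 eV.
With Z = 2, ΔE = 54.40 × (1/n_f² − 1/n_i²), so 1/n_f² − 1/n_i² = 0.7501.
Trying n_f = 1 gives 1/n_i² = 0.2499, i.e. n_i ≈ 2; this pair matches.

n_i = 2, n_f = 1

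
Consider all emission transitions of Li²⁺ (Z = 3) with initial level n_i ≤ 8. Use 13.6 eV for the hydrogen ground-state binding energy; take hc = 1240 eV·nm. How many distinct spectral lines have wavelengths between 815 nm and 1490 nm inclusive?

Enumerate all n_i → n_f pairs with 1 ≤ n_f < n_i ≤ 8 and compute λ = 1240 / [13.6·9·(1/n_f² − 1/n_i²)].
Lines falling in [815, 1490] nm: 6→5 (828.9 nm), 8→6 (833.6 nm), 7→6 (1375 nm).

3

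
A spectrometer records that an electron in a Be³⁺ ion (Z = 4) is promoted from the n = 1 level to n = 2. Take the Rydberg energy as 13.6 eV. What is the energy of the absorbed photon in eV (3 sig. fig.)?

163 eV

The Bohr energies scale as Z², so for Z = 4: E_n = −217.6/n² eV.
E_2 = −217.6/4 = −54.40 eV and E_1 = −217.6/1 = −217.6 eV.
The photon energy is |E_2 − E_1| = 163 eV.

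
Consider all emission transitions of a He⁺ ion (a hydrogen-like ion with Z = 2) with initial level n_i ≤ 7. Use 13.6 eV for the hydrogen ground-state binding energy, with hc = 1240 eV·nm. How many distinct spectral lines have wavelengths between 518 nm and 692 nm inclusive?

2

Enumerate all n_i → n_f pairs with 1 ≤ n_f < n_i ≤ 7 and compute λ = 1240 / [13.6·4·(1/n_f² − 1/n_i²)].
Lines falling in [518, 692] nm: 7→4 (541.5 nm), 6→4 (656.5 nm).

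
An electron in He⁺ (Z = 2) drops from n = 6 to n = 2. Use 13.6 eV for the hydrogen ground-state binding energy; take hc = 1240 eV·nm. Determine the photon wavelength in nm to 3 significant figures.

103 nm

For Z = 2 the level energies scale as Z², so the effective Rydberg energy is 13.6 × 4 = 54.40 eV.
ΔE = 54.40 × (1/2² − 1/6²) = 54.40 × 0.2222 = 12.09 eV.
λ = hc/ΔE = 1240 / 12.09 = 103 nm.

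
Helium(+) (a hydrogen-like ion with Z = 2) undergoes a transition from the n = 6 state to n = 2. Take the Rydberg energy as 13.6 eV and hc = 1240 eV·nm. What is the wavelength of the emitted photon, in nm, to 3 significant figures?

103 nm

For Z = 2 the level energies scale as Z², so the effective Rydberg energy is 13.6 × 4 = 54.40 eV.
ΔE = 54.40 × (1/2² − 1/6²) = 54.40 × 0.2222 = 12.09 eV.
λ = hc/ΔE = 1240 / 12.09 = 103 nm.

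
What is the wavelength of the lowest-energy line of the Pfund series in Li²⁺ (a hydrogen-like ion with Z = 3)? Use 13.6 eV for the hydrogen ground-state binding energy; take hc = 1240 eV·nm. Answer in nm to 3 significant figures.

The Pfund series terminates on n_f = 5; the first line has n_i = 5+1 = 6.
ΔE = 122.4 × (1/5² − 1/6²) = 1.496 eV.
λ = 1240 / 1.496 = 829 nm.

829 nm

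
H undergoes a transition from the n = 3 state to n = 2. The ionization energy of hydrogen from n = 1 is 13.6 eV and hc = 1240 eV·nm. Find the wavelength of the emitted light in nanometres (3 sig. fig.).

ΔE = 13.60 × (1/2² − 1/3²) = 13.60 × 0.1389 = 1.889 eV.
λ = hc/ΔE = 1240 / 1.889 = 656 nm.
This line belongs to the Balmer series.

656 nm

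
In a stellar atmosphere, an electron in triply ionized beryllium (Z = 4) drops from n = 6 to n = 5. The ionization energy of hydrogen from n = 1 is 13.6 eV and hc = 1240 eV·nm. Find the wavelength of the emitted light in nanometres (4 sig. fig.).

466.2 nm

For Z = 4 the level energies scale as Z², so the effective Rydberg energy is 13.6 × 16 = 217.6 eV.
ΔE = 217.6 × (1/5² − 1/6²) = 217.6 × 0.01222 = 2.660 eV.
λ = hc/ΔE = 1240 / 2.660 = 466.2 nm.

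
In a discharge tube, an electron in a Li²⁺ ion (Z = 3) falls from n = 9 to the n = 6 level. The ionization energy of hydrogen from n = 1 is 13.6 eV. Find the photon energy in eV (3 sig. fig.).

1.89 eV

The Bohr energies scale as Z², so for Z = 3: E_n = −122.4/n² eV.
E_9 = −122.4/81 = −1.511 eV and E_6 = −122.4/36 = −3.400 eV.
The photon energy is |E_9 − E_6| = 1.89 eV.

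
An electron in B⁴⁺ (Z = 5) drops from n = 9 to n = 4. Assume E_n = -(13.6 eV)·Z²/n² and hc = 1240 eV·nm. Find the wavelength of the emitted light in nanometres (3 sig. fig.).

72.7 nm

For Z = 5 the level energies scale as Z², so the effective Rydberg energy is 13.6 × 25 = 340.0 eV.
ΔE = 340.0 × (1/4² − 1/9²) = 340.0 × 0.05015 = 17.05 eV.
λ = hc/ΔE = 1240 / 17.05 = 72.7 nm.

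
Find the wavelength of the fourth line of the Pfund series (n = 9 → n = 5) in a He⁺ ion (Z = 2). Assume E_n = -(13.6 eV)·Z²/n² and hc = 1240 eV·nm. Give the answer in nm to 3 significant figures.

The Pfund series terminates on n_f = 5; the fourth line has n_i = 5+4 = 9.
ΔE = 54.40 × (1/5² − 1/9²) = 1.504 eV.
λ = 1240 / 1.504 = 824 nm.

824 nm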